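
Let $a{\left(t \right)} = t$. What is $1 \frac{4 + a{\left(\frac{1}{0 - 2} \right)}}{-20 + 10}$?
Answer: $- \frac{7}{20} \approx -0.35$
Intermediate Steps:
$1 \frac{4 + a{\left(\frac{1}{0 - 2} \right)}}{-20 + 10} = 1 \frac{4 + \frac{1}{0 - 2}}{-20 + 10} = 1 \frac{4 + \frac{1}{-2}}{-10} = 1 \left(4 - \frac{1}{2}\right) \left(- \frac{1}{10}\right) = 1 \cdot \frac{7}{2} \left(- \frac{1}{10}\right) = 1 \left(- \frac{7}{20}\right) = - \frac{7}{20}$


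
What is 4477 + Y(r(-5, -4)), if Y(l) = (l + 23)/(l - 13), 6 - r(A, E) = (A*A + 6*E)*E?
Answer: 4466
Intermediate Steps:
r(A, E) = 6 - E*(A**2 + 6*E) (r(A, E) = 6 - (A*A + 6*E)*E = 6 - (A**2 + 6*E)*E = 6 - E*(A**2 + 6*E))
Y(l) = (23 + l)/(-13 + l)
4477 + Y(r(-5, -4)) = 4477 + (23 + (6 - 6*(-4)**2 - 1*(-4)*(-5)**2))/(-13 + (6 - 6*(-4)**2 - 1*(-4)*(-5)**2)) = 4477 + (23 + (6 - 6*16 - 1*(-4)*25))/(-13 + (6 - 6*16 - 1*(-4)*25)) = 4477 + (23 + (6 - 96 + 100))/(-13 + (6 - 96 + 100)) = 4477 + (23 + 10)/(-13 + 10) = 4477 + 33/(-3) = 4477 - 1/3*33 = 4477 - 11 = 4466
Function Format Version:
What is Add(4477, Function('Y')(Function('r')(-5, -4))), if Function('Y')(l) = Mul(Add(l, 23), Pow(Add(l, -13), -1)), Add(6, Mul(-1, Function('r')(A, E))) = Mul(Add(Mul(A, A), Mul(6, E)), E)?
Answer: 4466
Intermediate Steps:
Function('r')(A, E) = Add(6, Mul(-1, E, Add(Pow(A, 2), Mul(6, E)))) (Function('r')(A, E) = Add(6, Mul(-1, Mul(Add(Mul(A, A), Mul(6, E)), E))) = Add(6, Mul(-1, Mul(Add(Pow(A, 2), Mul(6, E)), E))) = Add(6, Mul(-1, Mul(E, Add(Pow(A, 2), Mul(6, E))))) = Add(6, Mul(-1, E, Add(Pow(A, 2), Mul(6, E)))))
Function('Y')(l) = Mul(Pow(Add(-13, l), -1), Add(23, l)) (Function('Y')(l) = Mul(Add(23, l), Pow(Add(-13, l), -1)) = Mul(Pow(Add(-13, l), -1), Add(23, l)))
Add(4477, Function('Y')(Function('r')(-5, -4))) = Add(4477, Mul(Pow(Add(-13, Add(6, Mul(-6, Pow(-4, 2)), Mul(-1, -4, Pow(-5, 2)))), -1), Add(23, Add(6, Mul(-6, Pow(-4, 2)), Mul(-1, -4, Pow(-5, 2)))))) = Add(4477, Mul(Pow(Add(-13, Add(6, Mul(-6, 16), Mul(-1, -4, 25))), -1), Add(23, Add(6, Mul(-6, 16), Mul(-1, -4, 25))))) = Add(4477, Mul(Pow(Add(-13, Add(6, -96, 100)), -1), Add(23, Add(6, -96, 100)))) = Add(4477, Mul(Pow(Add(-13, 10), -1), Add(23, 10))) = Add(4477, Mul(Pow(-3, -1), 33)) = Add(4477, Mul(Rational(-1, 3), 33)) = Add(4477, -11) = 4466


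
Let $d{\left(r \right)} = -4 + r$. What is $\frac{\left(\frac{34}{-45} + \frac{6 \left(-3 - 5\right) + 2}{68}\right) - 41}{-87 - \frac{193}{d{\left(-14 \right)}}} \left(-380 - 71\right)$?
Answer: $- \frac{29279371}{116705} \approx -250.88$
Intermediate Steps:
$\frac{\left(\frac{34}{-45} + \frac{6 \left(-3 - 5\right) + 2}{68}\right) - 41}{-87 - \frac{193}{d{\left(-14 \right)}}} \left(-380 - 71\right) = \frac{\left(\frac{34}{-45} + \frac{6 \left(-3 - 5\right) + 2}{68}\right) - 41}{-87 - \frac{193}{-4 - 14}} \left(-380 - 71\right) = \frac{\left(34 \left(- \frac{1}{45}\right) + \left(6 \left(-8\right) + 2\right) \frac{1}{68}\right) - 41}{-87 - \frac{193}{-18}} \left(-451\right) = \frac{\left(- \frac{34}{45} + \left(-48 + 2\right) \frac{1}{68}\right) - 41}{-87 - - \frac{193}{18}} \left(-451\right) = \frac{\left(- \frac{34}{45} - \frac{23}{34}\right) - 41}{-87 + \frac{193}{18}} \left(-451\right) = \frac{\left(- \frac{34}{45} - \frac{23}{34}\right) - 41}{- \frac{1373}{18}} \left(-451\right) = \left(- \frac{2191}{1530} - 41\right) \left(- \frac{18}{1373}\right) \left(-451\right) = \left(- \frac{64921}{1530}\right) \left(- \frac{18}{1373}\right) \left(-451\right) = \frac{64921}{116705} \left(-451\right) = - \frac{29279371}{116705}$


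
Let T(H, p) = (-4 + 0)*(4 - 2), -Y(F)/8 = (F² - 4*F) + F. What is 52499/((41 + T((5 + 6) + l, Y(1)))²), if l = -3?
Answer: 52499/1089 ≈ 48.208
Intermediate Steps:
Y(F) = -8*F² + 24*F (Y(F) = -8*((F² - 4*F) + F) = -8*(F² - 3*F) = -8*F² + 24*F)
T(H, p) = -8 (T(H, p) = -4*2 = -8)
52499/((41 + T((5 + 6) + l, Y(1)))²) = 52499/((41 - 8)²) = 52499/(33²) = 52499/1089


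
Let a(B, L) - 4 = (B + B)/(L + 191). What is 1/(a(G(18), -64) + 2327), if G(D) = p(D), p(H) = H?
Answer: 127/296073 ≈ 0.00042895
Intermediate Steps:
G(D) = D
a(B, L) = 4 + 2*B/(191 + L) (a(B, L) = 4 + (B + B)/(L + 191) = 4 + (2*B)/(191 + L) = 4 + 2*B/(191 + L))
1/(a(G(18), -64) + 2327) = 1/(2*(382 + 18 + 2*(-64))/(191 - 64) + 2327) = 1/(2*(382 + 18 - 128)/127 + 2327) = 1/(2*(1/127)*272 + 2327) = 1/(544/127 + 2327) = 1/(296073/127) = 127/296073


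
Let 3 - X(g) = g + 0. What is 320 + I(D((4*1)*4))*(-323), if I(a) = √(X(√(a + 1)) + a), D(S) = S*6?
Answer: 320 - 323*√(99 - √97) ≈ -2729.8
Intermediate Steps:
D(S) = 6*S
X(g) = 3 - g (X(g) = 3 - (g + 0) = 3 - g)
I(a) = √(3 + a - √(1 + a)) (I(a) = √((3 - √(a + 1)) + a) = √((3 - √(1 + a)) + a) = √(3 + a - √(1 + a)))
320 + I(D((4*1)*4))*(-323) = 320 + √(3 + 6*((4*1)*4) - √(1 + 6*((4*1)*4)))*(-323) = 320 + √(3 + 6*(4*4) - √(1 + 6*(4*4)))*(-323) = 320 + √(3 + 6*16 - √(1 + 6*16))*(-323) = 320 + √(3 + 96 - √(1 + 96))*(-323) = 320 + √(3 + 96 - √97)*(-323) = 320 + √(99 - √97)*(-323) = 320 - 323*√(99 - √97)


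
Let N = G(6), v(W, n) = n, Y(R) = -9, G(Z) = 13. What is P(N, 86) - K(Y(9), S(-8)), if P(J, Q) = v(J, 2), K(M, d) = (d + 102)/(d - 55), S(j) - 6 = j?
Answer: 214/57 ≈ 3.7544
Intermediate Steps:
S(j) = 6 + j
K(M, d) = (102 + d)/(-55 + d)
N = 13
P(J, Q) = 2
P(N, 86) - K(Y(9), S(-8)) = 2 - (102 + (6 - 8))/(-55 + (6 - 8)) = 2 - (102 - 2)/(-55 - 2) = 2 - 100/(-57) = 2 - (-1)*100/57 = 2 - 1*(-100/57) = 2 + 100/57 = 214/57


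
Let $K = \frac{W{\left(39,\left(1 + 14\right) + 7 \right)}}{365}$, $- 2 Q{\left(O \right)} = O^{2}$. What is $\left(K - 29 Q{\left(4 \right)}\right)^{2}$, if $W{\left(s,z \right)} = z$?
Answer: $\frac{7174428804}{133225} \approx 53852.0$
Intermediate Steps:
$Q{\left(O \right)} = - \frac{O^{2}}{2}$
$K = \frac{22}{365}$ ($K = \frac{\left(1 + 14\right) + 7}{365} = \left(15 + 7\right) \frac{1}{365} = 22 \cdot \frac{1}{365} = \frac{22}{365} \approx 0.060274$)
$\left(K - 29 Q{\left(4 \right)}\right)^{2} = \left(\frac{22}{365} - 29 \left(- \frac{4^{2}}{2}\right)\right)^{2} = \left(\frac{22}{365} - 29 \left(\left(- \frac{1}{2}\right) 16\right)\right)^{2} = \left(\frac{22}{365} - -232\right)^{2} = \left(\frac{22}{365} + 232\right)^{2} = \left(\frac{84702}{365}\right)^{2} = \frac{7174428804}{133225}$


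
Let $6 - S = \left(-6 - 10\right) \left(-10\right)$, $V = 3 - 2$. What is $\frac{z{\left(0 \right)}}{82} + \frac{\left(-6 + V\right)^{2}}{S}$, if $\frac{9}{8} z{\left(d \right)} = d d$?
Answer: $- \frac{25}{154} \approx -0.16234$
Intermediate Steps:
$z{\left(d \right)} = \frac{8 d^{2}}{9}$ ($z{\left(d \right)} = \frac{8 d d}{9} = \frac{8 d^{2}}{9}$)
$V = 1$
$S = -154$ ($S = 6 - \left(-6 - 10\right) \left(-10\right) = 6 - \left(-16\right) \left(-10\right) = 6 - 160 = -154$)
$\frac{z{\left(0 \right)}}{82} + \frac{\left(-6 + V\right)^{2}}{S} = \frac{\frac{8}{9} \cdot 0^{2}}{82} + \frac{\left(-6 + 1\right)^{2}}{-154} = \frac{8}{9} \cdot 0 \cdot \frac{1}{82} + \left(-5\right)^{2} \left(- \frac{1}{154}\right) = 0 \cdot \frac{1}{82} + 25 \left(- \frac{1}{154}\right) = 0 - \frac{25}{154} = - \frac{25}{154}$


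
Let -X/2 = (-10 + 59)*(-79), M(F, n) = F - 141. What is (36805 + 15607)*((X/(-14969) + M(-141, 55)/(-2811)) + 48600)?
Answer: 35726926421940384/14025953 ≈ 2.5472e+9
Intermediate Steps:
M(F, n) = -141 + F
X = 7742 (X = -2*(-10 + 59)*(-79) = -98*(-79) = -2*(-3871) = 7742)
(36805 + 15607)*((X/(-14969) + M(-141, 55)/(-2811)) + 48600) = (36805 + 15607)*((7742/(-14969) + (-141 - 141)/(-2811)) + 48600) = 52412*((7742*(-1/14969) - 282*(-1/2811)) + 48600) = 52412*((-7742/14969 + 94/937) + 48600) = 52412*(-5847168/14025953 + 48600) = 52412*(681655468632/14025953) = 35726926421940384/14025953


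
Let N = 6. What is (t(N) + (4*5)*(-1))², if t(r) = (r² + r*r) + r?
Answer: 3364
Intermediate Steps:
t(r) = r + 2*r² (t(r) = (r² + r²) + r = 2*r² + r = r + 2*r²)
(t(N) + (4*5)*(-1))² = (6*(1 + 2*6) + (4*5)*(-1))² = (6*(1 + 12) + 20*(-1))² = (6*13 - 20)² = (78 - 20)² = 58² = 3364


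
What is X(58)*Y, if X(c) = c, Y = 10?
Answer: 580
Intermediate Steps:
X(58)*Y = 58*10 = 580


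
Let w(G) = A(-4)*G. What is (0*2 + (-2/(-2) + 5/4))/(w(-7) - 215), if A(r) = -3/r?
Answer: -9/881 ≈ -0.010216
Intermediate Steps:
w(G) = 3*G/4 (w(G) = (-3/(-4))*G = (-3*(-¼))*G = 3*G/4)
(0*2 + (-2/(-2) + 5/4))/(w(-7) - 215) = (0*2 + (-2/(-2) + 5/4))/((¾)*(-7) - 215) = (0 + (-2*(-½) + 5*(¼)))/(-21/4 - 215) = (0 + (1 + 5/4))/(-881/4) = (0 + 9/4)*(-4/881) = (9/4)*(-4/881) = -9/881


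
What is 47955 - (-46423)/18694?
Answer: 68962861/1438 ≈ 47958.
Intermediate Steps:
47955 - (-46423)/18694 = 47955 - 1*(-3571/1438) = 47955 + 3571/1438 = 68962861/1438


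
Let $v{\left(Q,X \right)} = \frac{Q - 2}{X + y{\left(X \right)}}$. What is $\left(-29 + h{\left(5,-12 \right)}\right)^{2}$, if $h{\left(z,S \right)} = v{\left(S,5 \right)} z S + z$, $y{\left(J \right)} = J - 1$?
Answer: $\frac{43264}{9} \approx 4807.1$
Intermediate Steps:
$y{\left(J \right)} = -1 + J$
$v{\left(Q,X \right)} = \frac{-2 + Q}{-1 + 2 X}$ ($v{\left(Q,X \right)} = \frac{Q - 2}{X + \left(-1 + X\right)} = \frac{-2 + Q}{-1 + 2 X}$)
$h{\left(z,S \right)} = z + S z \left(- \frac{2}{9} + \frac{S}{9}\right)$ ($h{\left(z,S \right)} = \frac{-2 + S}{-1 + 2 \cdot 5} z S + z = \frac{-2 + S}{-1 + 10} z S + z = \frac{-2 + S}{9} z S + z = \left(- \frac{2}{9} + \frac{S}{9}\right) z S + z = z \left(- \frac{2}{9} + \frac{S}{9}\right) S + z = S z \left(- \frac{2}{9} + \frac{S}{9}\right) + z = z + S z \left(- \frac{2}{9} + \frac{S}{9}\right)$)
$\left(-29 + h{\left(5,-12 \right)}\right)^{2} = \left(-29 + \frac{1}{9} \cdot 5 \left(9 - 12 \left(-2 - 12\right)\right)\right)^{2} = \left(-29 + \frac{1}{9} \cdot 5 \left(9 - -168\right)\right)^{2} = \left(-29 + \frac{1}{9} \cdot 5 \left(9 + 168\right)\right)^{2} = \left(-29 + \frac{1}{9} \cdot 5 \cdot 177\right)^{2} = \left(-29 + \frac{295}{3}\right)^{2} = \left(\frac{208}{3}\right)^{2} = \frac{43264}{9}$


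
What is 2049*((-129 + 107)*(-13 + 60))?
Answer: -2118666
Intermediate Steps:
2049*((-129 + 107)*(-13 + 60)) = 2049*(-22*47) = 2049*(-1034) = -2118666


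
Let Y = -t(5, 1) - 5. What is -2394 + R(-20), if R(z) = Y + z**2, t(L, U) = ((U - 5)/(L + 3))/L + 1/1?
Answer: -19999/10 ≈ -1999.9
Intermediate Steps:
t(L, U) = 1 + (-5 + U)/(L*(3 + L)) (t(L, U) = ((-5 + U)/(3 + L))/L + 1*1 = ((-5 + U)/(3 + L))/L + 1 = (-5 + U)/(L*(3 + L)) + 1 = 1 + (-5 + U)/(L*(3 + L)))
Y = -59/10 (Y = -(-5 + 1 + 5**2 + 3*5)/(5*(3 + 5)) - 5 = -(-5 + 1 + 25 + 15)/(5*8) - 5 = -36/(5*8) - 5 = -1*9/10 - 5 = -9/10 - 5 = -59/10 ≈ -5.9000)
R(z) = -59/10 + z**2
-2394 + R(-20) = -2394 + (-59/10 + (-20)**2) = -2394 + (-59/10 + 400) = -2394 + 3941/10 = -19999/10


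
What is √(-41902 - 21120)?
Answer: I*√63022 ≈ 251.04*I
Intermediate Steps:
√(-41902 - 21120) = √(-63022) = I*√63022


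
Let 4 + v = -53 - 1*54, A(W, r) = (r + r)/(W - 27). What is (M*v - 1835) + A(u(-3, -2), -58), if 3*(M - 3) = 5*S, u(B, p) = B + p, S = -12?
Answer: 445/8 ≈ 55.625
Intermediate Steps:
A(W, r) = 2*r/(-27 + W) (A(W, r) = (2*r)/(-27 + W) = 2*r/(-27 + W))
M = -17 (M = 3 + (5*(-12))/3 = 3 + (⅓)*(-60) = 3 - 20 = -17)
v = -111 (v = -4 + (-53 - 1*54) = -4 + (-53 - 54) = -4 - 107 = -111)
(M*v - 1835) + A(u(-3, -2), -58) = (-17*(-111) - 1835) + 2*(-58)/(-27 + (-3 - 2)) = (1887 - 1835) + 2*(-58)/(-27 - 5) = 52 + 2*(-58)/(-32) = 52 + 2*(-58)*(-1/32) = 52 + 29/8 = 445/8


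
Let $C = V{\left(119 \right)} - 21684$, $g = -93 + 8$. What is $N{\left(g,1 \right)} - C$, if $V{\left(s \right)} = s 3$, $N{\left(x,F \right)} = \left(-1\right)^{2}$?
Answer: $21328$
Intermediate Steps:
$g = -85$
$N{\left(x,F \right)} = 1$
$V{\left(s \right)} = 3 s$
$C = -21327$ ($C = 3 \cdot 119 - 21684 = 357 - 21684 = -21327$)
$N{\left(g,1 \right)} - C = 1 - -21327 = 1 + 21327 = 21328$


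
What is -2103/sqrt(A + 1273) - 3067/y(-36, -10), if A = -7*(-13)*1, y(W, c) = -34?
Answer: 3067/34 - 2103*sqrt(341)/682 ≈ 33.264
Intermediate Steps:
A = 91 (A = 91*1 = 91)
-2103/sqrt(A + 1273) - 3067/y(-36, -10) = -2103/sqrt(91 + 1273) - 3067/(-34) = -2103*sqrt(341)/682 - 3067*(-1/34) = -2103*sqrt(341)/682 + 3067/34 = 3067/34 - 2103*sqrt(341)/682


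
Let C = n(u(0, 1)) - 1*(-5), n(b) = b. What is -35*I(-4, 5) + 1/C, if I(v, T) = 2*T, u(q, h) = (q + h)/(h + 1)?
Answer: -3848/11 ≈ -349.82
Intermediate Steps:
u(q, h) = (h + q)/(1 + h)
C = 11/2 (C = (1 + 0)/(1 + 1) - 1*(-5) = 1/2 + 5 = 11/2 ≈ 5.5000)
-35*I(-4, 5) + 1/C = -70*5 + 1/(11/2) = -35*10 + 2/11 = -350 + 2/11 = -3848/11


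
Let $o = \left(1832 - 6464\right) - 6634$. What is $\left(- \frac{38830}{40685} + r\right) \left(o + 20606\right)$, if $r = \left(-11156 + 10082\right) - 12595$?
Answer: $- \frac{1038910793460}{8137} \approx -1.2768 \cdot 10^{8}$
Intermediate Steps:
$r = -13669$ ($r = -1074 - 12595 = -13669$)
$o = -11266$ ($o = -4632 - 6634 = -11266$)
$\left(- \frac{38830}{40685} + r\right) \left(o + 20606\right) = \left(- \frac{38830}{40685} - 13669\right) \left(-11266 + 20606\right) = \left(\left(-38830\right) \frac{1}{40685} - 13669\right) 9340 = \left(- \frac{7766}{8137} - 13669\right) 9340 = \left(- \frac{111232419}{8137}\right) 9340 = - \frac{1038910793460}{8137}$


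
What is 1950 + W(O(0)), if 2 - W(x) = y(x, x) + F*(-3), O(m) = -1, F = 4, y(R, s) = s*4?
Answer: 1968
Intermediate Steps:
y(R, s) = 4*s
W(x) = 14 - 4*x (W(x) = 2 - (4*x + 4*(-3)) = 2 - (4*x - 12) = 2 - (-12 + 4*x) = 2 + (12 - 4*x) = 14 - 4*x)
1950 + W(O(0)) = 1950 + (14 - 4*(-1)) = 1950 + (14 + 4) = 1950 + 18 = 1968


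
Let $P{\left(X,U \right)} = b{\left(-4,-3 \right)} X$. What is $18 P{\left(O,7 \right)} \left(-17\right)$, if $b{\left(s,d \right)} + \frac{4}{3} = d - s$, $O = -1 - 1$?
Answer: $-204$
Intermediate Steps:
$O = -2$
$b{\left(s,d \right)} = - \frac{4}{3} + d - s$ ($b{\left(s,d \right)} = - \frac{4}{3} + \left(d - s\right) = - \frac{4}{3} + d - s$)
$P{\left(X,U \right)} = - \frac{X}{3}$ ($P{\left(X,U \right)} = \left(- \frac{4}{3} - 3 - -4\right) X = \left(- \frac{4}{3} - 3 + 4\right) X = - \frac{X}{3}$)
$18 P{\left(O,7 \right)} \left(-17\right) = 18 \left(\left(- \frac{1}{3}\right) \left(-2\right)\right) \left(-17\right) = 18 \cdot \frac{2}{3} \left(-17\right) = 12 \left(-17\right) = -204$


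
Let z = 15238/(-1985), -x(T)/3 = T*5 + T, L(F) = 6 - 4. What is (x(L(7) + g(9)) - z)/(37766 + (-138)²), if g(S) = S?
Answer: -188896/56383925 ≈ -0.0033502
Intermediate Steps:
L(F) = 2
x(T) = -18*T (x(T) = -3*(T*5 + T) = -3*(5*T + T) = -18*T)
z = -15238/1985 (z = 15238*(-1/1985) = -15238/1985 ≈ -7.6766)
(x(L(7) + g(9)) - z)/(37766 + (-138)²) = (-18*(2 + 9) - 1*(-15238/1985))/(37766 + (-138)²) = (-18*11 + 15238/1985)/(37766 + 19044) = (-198 + 15238/1985)/56810 = -377792/1985*1/56810 = -188896/56383925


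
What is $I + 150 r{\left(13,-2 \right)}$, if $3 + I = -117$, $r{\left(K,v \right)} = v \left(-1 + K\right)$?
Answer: $-3720$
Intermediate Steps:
$I = -120$ ($I = -3 - 117 = -120$)
$I + 150 r{\left(13,-2 \right)} = -120 + 150 \left(- 2 \left(-1 + 13\right)\right) = -120 + 150 \left(\left(-2\right) 12\right) = -120 + 150 \left(-24\right) = -120 - 3600 = -3720$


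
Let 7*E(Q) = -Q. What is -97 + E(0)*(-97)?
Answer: -97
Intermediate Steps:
E(Q) = -Q/7 (E(Q) = (-Q)/7 = -Q/7)
-97 + E(0)*(-97) = -97 - 1/7*0*(-97) = -97 + 0*(-97) = -97 + 0 = -97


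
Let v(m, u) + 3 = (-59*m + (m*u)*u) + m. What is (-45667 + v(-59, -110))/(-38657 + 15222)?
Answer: 756148/23435 ≈ 32.266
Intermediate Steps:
v(m, u) = -3 - 58*m + m*u² (v(m, u) = -3 + ((-59*m + (m*u)*u) + m) = -3 + ((-59*m + m*u²) + m) = -3 + (-58*m + m*u²) = -3 - 58*m + m*u²)
(-45667 + v(-59, -110))/(-38657 + 15222) = (-45667 + (-3 - 58*(-59) - 59*(-110)²))/(-38657 + 15222) = (-45667 + (-3 + 3422 - 59*12100))/(-23435) = (-45667 + (-3 + 3422 - 713900))*(-1/23435) = (-45667 - 710481)*(-1/23435) = -756148*(-1/23435) = 756148/23435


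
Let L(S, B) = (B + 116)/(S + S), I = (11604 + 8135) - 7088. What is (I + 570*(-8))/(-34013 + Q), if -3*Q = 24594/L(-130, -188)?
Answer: -72819/572552 ≈ -0.12718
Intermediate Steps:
I = 12651 (I = 19739 - 7088 = 12651)
L(S, B) = (116 + B)/(2*S) (L(S, B) = (116 + B)/((2*S)) = (116 + B)*(1/(2*S)) = (116 + B)/(2*S))
Q = -266435/9 (Q = -8198/((1/2)*(116 - 188)/(-130)) = -8198/((1/2)*(-1/130)*(-72)) = -8198/18/65 = -8198*65/18 = -1/3*266435/3 = -266435/9 ≈ -29604.)
(I + 570*(-8))/(-34013 + Q) = (12651 + 570*(-8))/(-34013 - 266435/9) = (12651 - 4560)/(-572552/9) = 8091*(-9/572552) = -72819/572552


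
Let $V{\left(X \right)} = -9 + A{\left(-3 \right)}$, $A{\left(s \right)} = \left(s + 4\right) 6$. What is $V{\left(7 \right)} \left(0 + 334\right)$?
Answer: $-1002$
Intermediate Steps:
$A{\left(s \right)} = 24 + 6 s$ ($A{\left(s \right)} = \left(4 + s\right) 6 = 24 + 6 s$)
$V{\left(X \right)} = -3$ ($V{\left(X \right)} = -9 + \left(24 + 6 \left(-3\right)\right) = -9 + \left(24 - 18\right) = -9 + 6 = -3$)
$V{\left(7 \right)} \left(0 + 334\right) = - 3 \left(0 + 334\right) = \left(-3\right) 334 = -1002$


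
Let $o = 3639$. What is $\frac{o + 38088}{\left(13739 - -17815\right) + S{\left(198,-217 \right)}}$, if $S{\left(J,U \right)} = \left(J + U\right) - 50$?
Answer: $\frac{13909}{10495} \approx 1.3253$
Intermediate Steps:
$S{\left(J,U \right)} = -50 + J + U$
$\frac{o + 38088}{\left(13739 - -17815\right) + S{\left(198,-217 \right)}} = \frac{3639 + 38088}{\left(13739 - -17815\right) - 69} = \frac{41727}{\left(13739 + 17815\right) - 69} = \frac{41727}{31554 - 69} = \frac{41727}{31485} = 41727 \cdot \frac{1}{31485} = \frac{13909}{10495}$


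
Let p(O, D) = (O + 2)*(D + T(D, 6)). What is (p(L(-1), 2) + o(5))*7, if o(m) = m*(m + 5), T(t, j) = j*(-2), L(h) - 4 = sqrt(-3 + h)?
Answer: -70 - 140*I ≈ -70.0 - 140.0*I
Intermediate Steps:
L(h) = 4 + sqrt(-3 + h)
T(t, j) = -2*j
o(m) = m*(5 + m)
p(O, D) = (-12 + D)*(2 + O) (p(O, D) = (O + 2)*(D - 2*6) = (2 + O)*(D - 12) = (2 + O)*(-12 + D) = (-12 + D)*(2 + O))
(p(L(-1), 2) + o(5))*7 = ((-24 - 12*(4 + sqrt(-3 - 1)) + 2*2 + 2*(4 + sqrt(-3 - 1))) + 5*(5 + 5))*7 = ((-24 - 12*(4 + sqrt(-4)) + 4 + 2*(4 + sqrt(-4))) + 5*10)*7 = ((-24 - 12*(4 + 2*I) + 4 + 2*(4 + 2*I)) + 50)*7 = ((-24 + (-48 - 24*I) + 4 + (8 + 4*I)) + 50)*7 = ((-60 - 20*I) + 50)*7 = (-10 - 20*I)*7 = -70 - 140*I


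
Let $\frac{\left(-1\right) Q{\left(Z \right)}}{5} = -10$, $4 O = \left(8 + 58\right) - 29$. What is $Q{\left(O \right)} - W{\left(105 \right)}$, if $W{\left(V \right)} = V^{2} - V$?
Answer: $-10870$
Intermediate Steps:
$O = \frac{37}{4}$ ($O = \frac{\left(8 + 58\right) - 29}{4} = \frac{66 - 29}{4} = \frac{1}{4} \cdot 37 = \frac{37}{4} \approx 9.25$)
$Q{\left(Z \right)} = 50$ ($Q{\left(Z \right)} = \left(-5\right) \left(-10\right) = 50$)
$Q{\left(O \right)} - W{\left(105 \right)} = 50 - 105 \left(-1 + 105\right) = 50 - 105 \cdot 104 = 50 - 10920 = -10870$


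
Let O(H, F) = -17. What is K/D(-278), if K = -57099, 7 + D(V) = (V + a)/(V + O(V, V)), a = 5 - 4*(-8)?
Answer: 5614735/608 ≈ 9234.8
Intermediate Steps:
a = 37 (a = 5 + 32 = 37)
D(V) = -7 + (37 + V)/(-17 + V) (D(V) = -7 + (V + 37)/(V - 17) = -7 + (37 + V)/(-17 + V))
K/D(-278) = -57099*(-17 - 278)/(6*(26 - 1*(-278))) = -57099*(-295/(6*(26 + 278))) = -57099/(6*(-1/295)*304) = -57099/(-1824/295) = -57099*(-295/1824) = 5614735/608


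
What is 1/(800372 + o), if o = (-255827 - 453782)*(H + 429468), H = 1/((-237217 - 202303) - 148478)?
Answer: -587998/179194482384495111 ≈ -3.2813e-12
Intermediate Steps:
H = -1/587998 (H = 1/(-439520 - 148478) = 1/(-587998) = -1/587998 ≈ -1.7007e-6)
o = -179194953001630367/587998 (o = (-255827 - 453782)*(-1/587998 + 429468) = -709609*252526325063/587998 = -179194953001630367/587998 ≈ -3.0475e+11)
1/(800372 + o) = 1/(800372 - 179194953001630367/587998) = 1/(-179194482384495111/587998) = -587998/179194482384495111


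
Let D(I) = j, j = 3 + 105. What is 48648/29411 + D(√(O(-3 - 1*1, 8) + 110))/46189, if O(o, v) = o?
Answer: 2250178860/1358464679 ≈ 1.6564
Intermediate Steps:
j = 108
D(I) = 108
48648/29411 + D(√(O(-3 - 1*1, 8) + 110))/46189 = 48648/29411 + 108/46189 = 2250178860/1358464679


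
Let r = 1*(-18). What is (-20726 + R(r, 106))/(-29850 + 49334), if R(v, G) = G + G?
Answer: -10257/9742 ≈ -1.0529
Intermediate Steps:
r = -18
R(v, G) = 2*G
(-20726 + R(r, 106))/(-29850 + 49334) = (-20726 + 2*106)/(-29850 + 49334) = (-20726 + 212)/19484 = -20514*1/19484 = -10257/9742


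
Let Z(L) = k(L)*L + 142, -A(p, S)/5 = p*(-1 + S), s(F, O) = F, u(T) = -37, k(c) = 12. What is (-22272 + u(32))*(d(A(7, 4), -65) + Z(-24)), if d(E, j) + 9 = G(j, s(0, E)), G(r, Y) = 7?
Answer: 3301732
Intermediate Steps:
A(p, S) = -5*p*(-1 + S)
d(E, j) = -2 (d(E, j) = -9 + 7 = -2)
Z(L) = 142 + 12*L (Z(L) = 12*L + 142 = 142 + 12*L)
(-22272 + u(32))*(d(A(7, 4), -65) + Z(-24)) = (-22272 - 37)*(-2 + (142 + 12*(-24))) = -22309*(-2 + (142 - 288)) = -22309*(-2 - 146) = -22309*(-148) = 3301732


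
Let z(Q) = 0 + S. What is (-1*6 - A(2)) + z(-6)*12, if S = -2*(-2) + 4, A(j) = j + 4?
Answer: 84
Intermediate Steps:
A(j) = 4 + j
S = 8 (S = 4 + 4 = 8)
z(Q) = 8 (z(Q) = 0 + 8 = 8)
(-1*6 - A(2)) + z(-6)*12 = (-1*6 - (4 + 2)) + 8*12 = (-6 - 1*6) + 96 = (-6 - 6) + 96 = -12 + 96 = 84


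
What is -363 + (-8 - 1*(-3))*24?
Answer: -483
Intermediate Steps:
-363 + (-8 - 1*(-3))*24 = -363 + (-8 + 3)*24 = -363 - 5*24 = -363 - 120 = -483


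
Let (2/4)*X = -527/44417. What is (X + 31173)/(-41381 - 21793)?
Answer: -1384610087/2805999558 ≈ -0.49345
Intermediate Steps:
X = -1054/44417 (X = 2*(-527/44417) = -1054/44417 ≈ -0.023730)
(X + 31173)/(-41381 - 21793) = (-1054/44417 + 31173)/(-41381 - 21793) = (1384610087/44417)/(-63174) = (1384610087/44417)*(-1/63174) = -1384610087/2805999558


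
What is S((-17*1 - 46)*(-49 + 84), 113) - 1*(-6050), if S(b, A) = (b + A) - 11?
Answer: 3947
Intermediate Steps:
S(b, A) = -11 + A + b (S(b, A) = (A + b) - 11 = -11 + A + b)
S((-17*1 - 46)*(-49 + 84), 113) - 1*(-6050) = (-11 + 113 + (-17*1 - 46)*(-49 + 84)) - 1*(-6050) = (-11 + 113 + (-17 - 46)*35) + 6050 = (-11 + 113 - 63*35) + 6050 = (-11 + 113 - 2205) + 6050 = -2103 + 6050 = 3947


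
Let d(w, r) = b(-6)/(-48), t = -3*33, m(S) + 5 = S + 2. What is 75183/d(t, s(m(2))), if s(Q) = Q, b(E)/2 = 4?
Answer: -451098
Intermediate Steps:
b(E) = 8 (b(E) = 2*4 = 8)
m(S) = -3 + S (m(S) = -5 + (S + 2) = -5 + (2 + S) = -3 + S)
t = -99
d(w, r) = -1/6 (d(w, r) = 8/(-48) = 8*(-1/48) = -1/6)
75183/d(t, s(m(2))) = 75183/(-1/6) = 75183*(-6) = -451098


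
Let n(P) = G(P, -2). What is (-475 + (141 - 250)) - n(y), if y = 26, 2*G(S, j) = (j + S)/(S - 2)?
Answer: -1169/2 ≈ -584.50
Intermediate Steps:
G(S, j) = (S + j)/(2*(-2 + S)) (G(S, j) = ((j + S)/(S - 2))/2 = ((S + j)/(-2 + S))/2 = (S + j)/(2*(-2 + S)))
n(P) = 1/2 (n(P) = (P - 2)/(2*(-2 + P)) = (-2 + P)/(2*(-2 + P)) = 1/2)
(-475 + (141 - 250)) - n(y) = (-475 + (141 - 250)) - 1*1/2 = (-475 - 109) - 1/2 = -584 - 1/2 = -1169/2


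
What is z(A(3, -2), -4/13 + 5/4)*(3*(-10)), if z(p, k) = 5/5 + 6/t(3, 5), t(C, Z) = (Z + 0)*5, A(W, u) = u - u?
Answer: -186/5 ≈ -37.200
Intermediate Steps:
A(W, u) = 0
t(C, Z) = 5*Z (t(C, Z) = Z*5 = 5*Z)
z(p, k) = 31/25 (z(p, k) = 5/5 + 6/((5*5)) = 5*(⅕) + 6/25 = 1 + 6*(1/25) = 1 + 6/25 = 31/25)
z(A(3, -2), -4/13 + 5/4)*(3*(-10)) = 31*(3*(-10))/25 = (31/25)*(-30) = -186/5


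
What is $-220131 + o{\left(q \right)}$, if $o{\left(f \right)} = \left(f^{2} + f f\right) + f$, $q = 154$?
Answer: $-172545$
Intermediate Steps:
$o{\left(f \right)} = f + 2 f^{2}$ ($o{\left(f \right)} = \left(f^{2} + f^{2}\right) + f = 2 f^{2} + f = f + 2 f^{2}$)
$-220131 + o{\left(q \right)} = -220131 + 154 \left(1 + 2 \cdot 154\right) = -220131 + 154 \left(1 + 308\right) = -220131 + 154 \cdot 309 = -220131 + 47586 = -172545$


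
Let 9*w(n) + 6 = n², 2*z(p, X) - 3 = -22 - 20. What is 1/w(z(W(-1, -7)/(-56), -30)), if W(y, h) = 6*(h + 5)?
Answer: 12/499 ≈ 0.024048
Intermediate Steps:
W(y, h) = 30 + 6*h (W(y, h) = 6*(5 + h) = 30 + 6*h)
z(p, X) = -39/2 (z(p, X) = 3/2 + (-22 - 20)/2 = 3/2 + (½)*(-42) = 3/2 - 21 = -39/2)
w(n) = -⅔ + n²/9
1/w(z(W(-1, -7)/(-56), -30)) = 1/(-⅔ + (-39/2)²/9) = 1/(-⅔ + (⅑)*(1521/4)) = 1/(-⅔ + 169/4) = 1/(499/12) = 12/499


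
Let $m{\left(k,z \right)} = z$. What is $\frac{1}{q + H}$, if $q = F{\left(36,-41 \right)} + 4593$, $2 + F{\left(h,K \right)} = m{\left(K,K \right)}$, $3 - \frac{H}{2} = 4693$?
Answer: $- \frac{1}{4830} \approx -0.00020704$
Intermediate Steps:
$H = -9380$ ($H = 6 - 9386 = -9380$)
$F{\left(h,K \right)} = -2 + K$
$q = 4550$ ($q = \left(-2 - 41\right) + 4593 = -43 + 4593 = 4550$)
$\frac{1}{q + H} = \frac{1}{4550 - 9380} = \frac{1}{-4830} = - \frac{1}{4830}$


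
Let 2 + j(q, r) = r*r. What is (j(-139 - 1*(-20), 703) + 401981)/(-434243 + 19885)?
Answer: -448094/207179 ≈ -2.1628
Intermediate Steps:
j(q, r) = -2 + r² (j(q, r) = -2 + r*r = -2 + r²)
(j(-139 - 1*(-20), 703) + 401981)/(-434243 + 19885) = ((-2 + 703²) + 401981)/(-434243 + 19885) = ((-2 + 494209) + 401981)/(-414358) = (494207 + 401981)*(-1/414358) = 896188*(-1/414358) = -448094/207179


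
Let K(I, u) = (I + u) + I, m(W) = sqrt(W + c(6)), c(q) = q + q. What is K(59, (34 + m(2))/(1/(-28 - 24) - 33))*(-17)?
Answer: -200838/101 + 52*sqrt(14)/101 ≈ -1986.6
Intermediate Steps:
c(q) = 2*q
m(W) = sqrt(12 + W) (m(W) = sqrt(W + 2*6) = sqrt(W + 12) = sqrt(12 + W))
K(I, u) = u + 2*I
K(59, (34 + m(2))/(1/(-28 - 24) - 33))*(-17) = ((34 + sqrt(12 + 2))/(1/(-28 - 24) - 33) + 2*59)*(-17) = ((34 + sqrt(14))/(1/(-52) - 33) + 118)*(-17) = ((34 + sqrt(14))/(-1/52 - 33) + 118)*(-17) = ((34 + sqrt(14))/(-1717/52) + 118)*(-17) = ((34 + sqrt(14))*(-52/1717) + 118)*(-17) = ((-104/101 - 52*sqrt(14)/1717) + 118)*(-17) = (11814/101 - 52*sqrt(14)/1717)*(-17) = -200838/101 + 52*sqrt(14)/101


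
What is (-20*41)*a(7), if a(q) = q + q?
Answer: -11480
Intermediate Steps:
a(q) = 2*q
(-20*41)*a(7) = (-20*41)*(2*7) = -820*14 = -11480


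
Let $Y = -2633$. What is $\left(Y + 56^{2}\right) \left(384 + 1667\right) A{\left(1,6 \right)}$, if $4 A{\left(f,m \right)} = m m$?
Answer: $9284877$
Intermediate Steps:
$A{\left(f,m \right)} = \frac{m^{2}}{4}$ ($A{\left(f,m \right)} = \frac{m m}{4} = \frac{m^{2}}{4}$)
$\left(Y + 56^{2}\right) \left(384 + 1667\right) A{\left(1,6 \right)} = \left(-2633 + 56^{2}\right) \left(384 + 1667\right) \frac{6^{2}}{4} = \left(-2633 + 3136\right) 2051 \cdot \frac{1}{4} \cdot 36 = 503 \cdot 2051 \cdot 9 = 1031653 \cdot 9 = 9284877$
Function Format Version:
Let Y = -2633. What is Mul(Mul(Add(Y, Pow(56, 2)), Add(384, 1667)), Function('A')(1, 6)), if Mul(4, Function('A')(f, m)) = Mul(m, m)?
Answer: 9284877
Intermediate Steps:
Function('A')(f, m) = Mul(Rational(1, 4), Pow(m, 2)) (Function('A')(f, m) = Mul(Rational(1, 4), Mul(m, m)) = Mul(Rational(1, 4), Pow(m, 2)))
Mul(Mul(Add(Y, Pow(56, 2)), Add(384, 1667)), Function('A')(1, 6)) = Mul(Mul(Add(-2633, Pow(56, 2)), Add(384, 1667)), Mul(Rational(1, 4), Pow(6, 2))) = Mul(Mul(Add(-2633, 3136), 2051), Mul(Rational(1, 4), 36)) = Mul(Mul(503, 2051), 9) = Mul(1031653, 9) = 9284877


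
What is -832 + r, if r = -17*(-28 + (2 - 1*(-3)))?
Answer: -441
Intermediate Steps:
r = 391 (r = -17*(-28 + (2 + 3)) = -17*(-28 + 5) = -17*(-23) = 391)
-832 + r = -832 + 391 = -441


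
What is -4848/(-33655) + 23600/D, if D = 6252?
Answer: 206141924/52602765 ≈ 3.9188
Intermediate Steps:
-4848/(-33655) + 23600/D = -4848/(-33655) + 23600/6252 = -4848*(-1/33655) + 23600*(1/6252) = 4848/33655 + 5900/1563 = 206141924/52602765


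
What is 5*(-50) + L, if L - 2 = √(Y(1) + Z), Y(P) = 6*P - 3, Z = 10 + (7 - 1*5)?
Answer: -248 + √15 ≈ -244.13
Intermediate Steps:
Z = 12 (Z = 10 + (7 - 5) = 10 + 2 = 12)
Y(P) = -3 + 6*P
L = 2 + √15 (L = 2 + √((-3 + 6*1) + 12) = 2 + √((-3 + 6) + 12) = 2 + √(3 + 12) = 2 + √15 ≈ 5.8730)
5*(-50) + L = 5*(-50) + (2 + √15) = -250 + (2 + √15) = -248 + √15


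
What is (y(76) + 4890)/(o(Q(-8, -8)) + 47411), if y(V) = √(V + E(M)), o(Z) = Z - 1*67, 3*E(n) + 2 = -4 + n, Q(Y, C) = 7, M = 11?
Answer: 4890/47351 + √699/142053 ≈ 0.10346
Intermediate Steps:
E(n) = -2 + n/3 (E(n) = -⅔ + (-4 + n)/3 = -⅔ + (-4/3 + n/3) = -2 + n/3)
o(Z) = -67 + Z (o(Z) = Z - 67 = -67 + Z)
y(V) = √(5/3 + V) (y(V) = √(V + (-2 + (⅓)*11)) = √(V + (-2 + 11/3)) = √(V + 5/3) = √(5/3 + V))
(y(76) + 4890)/(o(Q(-8, -8)) + 47411) = (√(15 + 9*76)/3 + 4890)/((-67 + 7) + 47411) = (√(15 + 684)/3 + 4890)/(-60 + 47411) = (√699/3 + 4890)/47351 = (4890 + √699/3)*(1/47351) = 4890/47351 + √699/142053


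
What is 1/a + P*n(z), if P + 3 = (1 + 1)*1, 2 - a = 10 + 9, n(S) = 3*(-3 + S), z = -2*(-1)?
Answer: 50/17 ≈ 2.9412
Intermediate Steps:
z = 2
n(S) = -9 + 3*S
a = -17 (a = 2 - (10 + 9) = 2 - 1*19 = 2 - 19 = -17)
P = -1 (P = -3 + (1 + 1)*1 = -3 + 2*1 = -3 + 2 = -1)
1/a + P*n(z) = 1/(-17) - (-9 + 3*2) = -1/17 - (-9 + 6) = -1/17 - 1*(-3) = -1/17 + 3 = 50/17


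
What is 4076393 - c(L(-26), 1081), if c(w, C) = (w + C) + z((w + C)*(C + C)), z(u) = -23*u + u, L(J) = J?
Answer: 54255358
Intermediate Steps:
z(u) = -22*u
c(w, C) = C + w - 44*C*(C + w) (c(w, C) = (w + C) - 22*(w + C)*(C + C) = (C + w) - 22*(C + w)*2*C = (C + w) - 44*C*(C + w) = C + w - 44*C*(C + w))
4076393 - c(L(-26), 1081) = 4076393 - (1081 - 26 - 44*1081*(1081 - 26)) = 4076393 - (1081 - 26 - 44*1081*1055) = 4076393 - (1081 - 26 - 50180020) = 4076393 - 1*(-50178965) = 4076393 + 50178965 = 54255358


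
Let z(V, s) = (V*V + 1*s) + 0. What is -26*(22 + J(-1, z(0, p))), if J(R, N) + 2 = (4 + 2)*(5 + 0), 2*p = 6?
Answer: -1300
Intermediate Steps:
p = 3 (p = (½)*6 = 3)
z(V, s) = s + V² (z(V, s) = (V² + s) + 0 = (s + V²) + 0 = s + V²)
J(R, N) = 28 (J(R, N) = -2 + (4 + 2)*(5 + 0) = -2 + 6*5 = -2 + 30 = 28)
-26*(22 + J(-1, z(0, p))) = -26*(22 + 28) = -26*50 = -1300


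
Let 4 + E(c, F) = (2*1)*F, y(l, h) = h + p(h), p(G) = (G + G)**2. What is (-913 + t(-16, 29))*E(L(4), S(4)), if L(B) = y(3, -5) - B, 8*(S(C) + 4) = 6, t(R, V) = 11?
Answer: 9471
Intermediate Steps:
p(G) = 4*G**2 (p(G) = (2*G)**2 = 4*G**2)
S(C) = -13/4 (S(C) = -4 + (1/8)*6 = -4 + 3/4 = -13/4)
y(l, h) = h + 4*h**2
L(B) = 95 - B (L(B) = -5*(1 + 4*(-5)) - B = -5*(1 - 20) - B = -5*(-19) - B = 95 - B)
E(c, F) = -4 + 2*F (E(c, F) = -4 + (2*1)*F = -4 + 2*F)
(-913 + t(-16, 29))*E(L(4), S(4)) = (-913 + 11)*(-4 + 2*(-13/4)) = -902*(-4 - 13/2) = -902*(-21/2) = 9471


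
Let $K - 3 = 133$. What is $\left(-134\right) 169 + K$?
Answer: $-22510$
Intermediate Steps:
$K = 136$ ($K = 3 + 133 = 136$)
$\left(-134\right) 169 + K = \left(-134\right) 169 + 136 = -22646 + 136 = -22510$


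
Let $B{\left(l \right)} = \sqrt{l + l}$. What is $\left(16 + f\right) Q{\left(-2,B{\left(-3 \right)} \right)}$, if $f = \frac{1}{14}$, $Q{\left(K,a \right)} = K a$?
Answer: $- \frac{225 i \sqrt{6}}{7} \approx - 78.734 i$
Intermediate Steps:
$B{\left(l \right)} = \sqrt{2} \sqrt{l}$ ($B{\left(l \right)} = \sqrt{2 l} = \sqrt{2} \sqrt{l}$)
$f = \frac{1}{14} \approx 0.071429$
$\left(16 + f\right) Q{\left(-2,B{\left(-3 \right)} \right)} = \left(16 + \frac{1}{14}\right) \left(- 2 \sqrt{2} \sqrt{-3}\right) = \frac{225 \left(- 2 \sqrt{2} i \sqrt{3}\right)}{14} = \frac{225 \left(- 2 i \sqrt{6}\right)}{14} = - \frac{225 i \sqrt{6}}{7}$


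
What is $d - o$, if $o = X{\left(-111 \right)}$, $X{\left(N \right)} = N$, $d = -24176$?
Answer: $-24065$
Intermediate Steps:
$o = -111$
$d - o = -24176 - -111 = -24176 + 111 = -24065$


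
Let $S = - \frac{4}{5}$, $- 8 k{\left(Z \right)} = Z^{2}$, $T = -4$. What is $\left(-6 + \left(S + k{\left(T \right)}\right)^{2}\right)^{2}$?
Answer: $\frac{2116}{625} \approx 3.3856$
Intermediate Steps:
$k{\left(Z \right)} = - \frac{Z^{2}}{8}$
$S = - \frac{4}{5}$ ($S = \left(-4\right) \frac{1}{5} = - \frac{4}{5} \approx -0.8$)
$\left(-6 + \left(S + k{\left(T \right)}\right)^{2}\right)^{2} = \left(-6 + \left(- \frac{4}{5} - \frac{\left(-4\right)^{2}}{8}\right)^{2}\right)^{2} = \left(-6 + \left(- \frac{4}{5} - 2\right)^{2}\right)^{2} = \left(-6 + \left(- \frac{14}{5}\right)^{2}\right)^{2} = \left(-6 + \frac{196}{25}\right)^{2} = \left(\frac{46}{25}\right)^{2} = \frac{2116}{625}$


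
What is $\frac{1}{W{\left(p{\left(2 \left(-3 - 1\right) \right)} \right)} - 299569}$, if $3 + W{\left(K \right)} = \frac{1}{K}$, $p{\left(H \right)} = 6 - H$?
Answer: $- \frac{14}{4194007} \approx -3.3381 \cdot 10^{-6}$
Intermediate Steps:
$W{\left(K \right)} = -3 + \frac{1}{K}$
$\frac{1}{W{\left(p{\left(2 \left(-3 - 1\right) \right)} \right)} - 299569} = \frac{1}{\left(-3 + \frac{1}{6 - 2 \left(-3 - 1\right)}\right) - 299569} = \frac{1}{\left(-3 + \frac{1}{6 - 2 \left(-4\right)}\right) - 299569} = \frac{1}{\left(-3 + \frac{1}{6 - -8}\right) - 299569} = \frac{1}{\left(-3 + \frac{1}{6 + 8}\right) - 299569} = \frac{1}{\left(-3 + \frac{1}{14}\right) - 299569} = \frac{1}{- \frac{41}{14} - 299569} = \frac{1}{- \frac{4194007}{14}} = - \frac{14}{4194007}$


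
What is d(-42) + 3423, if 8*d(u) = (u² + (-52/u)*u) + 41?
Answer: 29137/8 ≈ 3642.1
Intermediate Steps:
d(u) = -11/8 + u²/8 (d(u) = ((u² + (-52/u)*u) + 41)/8 = ((u² - 52) + 41)/8 = ((-52 + u²) + 41)/8 = (-11 + u²)/8 = -11/8 + u²/8)
d(-42) + 3423 = (-11/8 + (⅛)*(-42)²) + 3423 = (-11/8 + (⅛)*1764) + 3423 = (-11/8 + 441/2) + 3423 = 1753/8 + 3423 = 29137/8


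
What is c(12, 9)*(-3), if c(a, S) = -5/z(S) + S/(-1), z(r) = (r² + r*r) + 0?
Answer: 1463/54 ≈ 27.093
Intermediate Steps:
z(r) = 2*r² (z(r) = (r² + r²) + 0 = 2*r² + 0 = 2*r²)
c(a, S) = -S - 5/(2*S²) (c(a, S) = -5*1/(2*S²) + S/(-1) = -5/(2*S²) + S*(-1) = -5/(2*S²) - S = -S - 5/(2*S²))
c(12, 9)*(-3) = (-1*9 - 5/2/9²)*(-3) = (-9 - 5/2*1/81)*(-3) = (-9 - 5/162)*(-3) = -1463/162*(-3) = 1463/54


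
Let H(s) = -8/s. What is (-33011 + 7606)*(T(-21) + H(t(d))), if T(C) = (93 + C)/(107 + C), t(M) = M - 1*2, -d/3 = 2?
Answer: -2006995/43 ≈ -46674.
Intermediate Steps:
d = -6 (d = -3*2 = -6)
t(M) = -2 + M (t(M) = M - 2 = -2 + M)
T(C) = (93 + C)/(107 + C)
(-33011 + 7606)*(T(-21) + H(t(d))) = (-33011 + 7606)*((93 - 21)/(107 - 21) - 8/(-2 - 6)) = -25405*(72/86 - 8/(-8)) = -25405*((1/86)*72 - 8*(-⅛)) = -25405*(36/43 + 1) = -25405*79/43 = -2006995/43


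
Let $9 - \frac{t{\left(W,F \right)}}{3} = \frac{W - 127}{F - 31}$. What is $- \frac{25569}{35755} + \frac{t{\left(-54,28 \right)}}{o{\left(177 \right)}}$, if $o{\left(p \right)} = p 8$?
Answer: $- \frac{20855987}{25314540} \approx -0.82387$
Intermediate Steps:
$o{\left(p \right)} = 8 p$
$t{\left(W,F \right)} = 27 - \frac{3 \left(-127 + W\right)}{-31 + F}$ ($t{\left(W,F \right)} = 27 - 3 \frac{W - 127}{F - 31} = 27 - 3 \frac{-127 + W}{-31 + F} = 27 - \frac{3 \left(-127 + W\right)}{-31 + F}$)
$- \frac{25569}{35755} + \frac{t{\left(-54,28 \right)}}{o{\left(177 \right)}} = - \frac{25569}{35755} + \frac{3 \frac{1}{-31 + 28} \left(-152 - -54 + 9 \cdot 28\right)}{8 \cdot 177} = \left(-25569\right) \frac{1}{35755} + \frac{3 \frac{1}{-3} \left(-152 + 54 + 252\right)}{1416} = - \frac{25569}{35755} + 3 \left(- \frac{1}{3}\right) 154 \cdot \frac{1}{1416} = - \frac{25569}{35755} - \frac{77}{708} = - \frac{20855987}{25314540}$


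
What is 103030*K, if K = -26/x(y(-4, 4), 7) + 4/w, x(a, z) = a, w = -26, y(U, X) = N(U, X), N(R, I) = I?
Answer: -8912095/13 ≈ -6.8555e+5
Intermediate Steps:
y(U, X) = X
K = -173/26 (K = -26/4 + 4/(-26) = -26*¼ + 4*(-1/26) = -13/2 - 2/13 = -173/26 ≈ -6.6538)
103030*K = 103030*(-173/26) = -8912095/13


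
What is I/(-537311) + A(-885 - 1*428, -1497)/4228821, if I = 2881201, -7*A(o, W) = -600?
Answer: -28429420223849/5301781427439 ≈ -5.3622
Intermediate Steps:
A(o, W) = 600/7 (A(o, W) = -⅐*(-600) = 600/7)
I/(-537311) + A(-885 - 1*428, -1497)/4228821 = 2881201/(-537311) + (600/7)/4228821 = 2881201*(-1/537311) + (600/7)*(1/4228821) = -2881201/537311 + 200/9867249 = -28429420223849/5301781427439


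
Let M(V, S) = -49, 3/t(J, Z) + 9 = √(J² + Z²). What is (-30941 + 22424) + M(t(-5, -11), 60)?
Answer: -8566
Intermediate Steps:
t(J, Z) = 3/(-9 + √(J² + Z²))
(-30941 + 22424) + M(t(-5, -11), 60) = (-30941 + 22424) - 49 = -8517 - 49 = -8566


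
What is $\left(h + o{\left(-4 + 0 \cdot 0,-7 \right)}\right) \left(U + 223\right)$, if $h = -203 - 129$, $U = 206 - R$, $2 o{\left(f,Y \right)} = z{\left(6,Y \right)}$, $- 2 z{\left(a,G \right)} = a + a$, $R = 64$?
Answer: $-122275$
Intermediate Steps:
$z{\left(a,G \right)} = - a$ ($z{\left(a,G \right)} = - \frac{a + a}{2} = - \frac{2 a}{2} = - a$)
$o{\left(f,Y \right)} = -3$ ($o{\left(f,Y \right)} = \frac{\left(-1\right) 6}{2} = \frac{1}{2} \left(-6\right) = -3$)
$U = 142$ ($U = 206 - 64 = 142$)
$h = -332$
$\left(h + o{\left(-4 + 0 \cdot 0,-7 \right)}\right) \left(U + 223\right) = \left(-332 - 3\right) \left(142 + 223\right) = \left(-335\right) 365 = -122275$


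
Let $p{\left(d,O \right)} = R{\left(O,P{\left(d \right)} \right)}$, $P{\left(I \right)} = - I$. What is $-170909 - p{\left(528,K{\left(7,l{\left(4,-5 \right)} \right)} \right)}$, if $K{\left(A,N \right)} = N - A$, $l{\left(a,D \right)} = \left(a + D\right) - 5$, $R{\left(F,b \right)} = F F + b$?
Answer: $-170550$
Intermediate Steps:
$R{\left(F,b \right)} = b + F^{2}$ ($R{\left(F,b \right)} = F^{2} + b = b + F^{2}$)
$l{\left(a,D \right)} = -5 + D + a$ ($l{\left(a,D \right)} = \left(D + a\right) - 5 = -5 + D + a$)
$p{\left(d,O \right)} = O^{2} - d$ ($p{\left(d,O \right)} = - d + O^{2} = O^{2} - d$)
$-170909 - p{\left(528,K{\left(7,l{\left(4,-5 \right)} \right)} \right)} = -170909 - \left(\left(\left(-5 - 5 + 4\right) - 7\right)^{2} - 528\right) = -170909 - \left(\left(-6 - 7\right)^{2} - 528\right) = -170909 - \left(\left(-13\right)^{2} - 528\right) = -170909 - \left(169 - 528\right) = -170909 - -359 = -170909 + 359 = -170550$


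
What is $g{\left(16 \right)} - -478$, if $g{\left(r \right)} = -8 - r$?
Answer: $454$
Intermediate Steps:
$g{\left(16 \right)} - -478 = \left(-8 - 16\right) - -478 = \left(-8 - 16\right) + 478 = -24 + 478 = 454$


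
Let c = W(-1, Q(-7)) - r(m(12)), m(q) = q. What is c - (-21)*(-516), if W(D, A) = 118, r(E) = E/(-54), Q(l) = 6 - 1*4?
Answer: -96460/9 ≈ -10718.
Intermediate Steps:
Q(l) = 2 (Q(l) = 6 - 4 = 2)
r(E) = -E/54 (r(E) = E*(-1/54) = -E/54)
c = 1064/9 (c = 118 - (-1)*12/54 = 118 - 1*(-2/9) = 118 + 2/9 = 1064/9 ≈ 118.22)
c - (-21)*(-516) = 1064/9 - (-21)*(-516) = 1064/9 - 1*10836 = 1064/9 - 10836 = -96460/9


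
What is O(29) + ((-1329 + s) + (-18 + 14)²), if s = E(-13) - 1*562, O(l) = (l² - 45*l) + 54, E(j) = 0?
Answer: -2285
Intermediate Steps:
O(l) = 54 + l² - 45*l
s = -562 (s = 0 - 1*562 = 0 - 562 = -562)
O(29) + ((-1329 + s) + (-18 + 14)²) = (54 + 29² - 45*29) + ((-1329 - 562) + (-18 + 14)²) = (54 + 841 - 1305) + (-1891 + (-4)²) = -410 + (-1891 + 16) = -410 - 1875 = -2285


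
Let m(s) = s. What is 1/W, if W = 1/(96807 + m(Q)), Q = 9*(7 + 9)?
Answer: 96951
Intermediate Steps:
Q = 144 (Q = 9*16 = 144)
W = 1/96951 (W = 1/(96807 + 144) = 1/96951 ≈ 1.0314e-5)
1/W = 1/(1/96951) = 96951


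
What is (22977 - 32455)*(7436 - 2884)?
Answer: -43143856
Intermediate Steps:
(22977 - 32455)*(7436 - 2884) = -9478*4552 = -43143856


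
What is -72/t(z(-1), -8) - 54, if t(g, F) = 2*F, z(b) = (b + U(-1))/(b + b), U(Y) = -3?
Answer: -99/2 ≈ -49.500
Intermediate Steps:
z(b) = (-3 + b)/(2*b) (z(b) = (b - 3)/(b + b) = (-3 + b)/((2*b)) = (-3 + b)*(1/(2*b)) = (-3 + b)/(2*b))
-72/t(z(-1), -8) - 54 = -72/(2*(-8)) - 54 = -72/(-16) - 54 = -1/16*(-72) - 54 = 9/2 - 54 = -99/2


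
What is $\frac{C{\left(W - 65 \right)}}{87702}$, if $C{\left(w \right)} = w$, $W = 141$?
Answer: $\frac{38}{43851} \approx 0.00086657$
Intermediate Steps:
$\frac{C{\left(W - 65 \right)}}{87702} = \frac{141 - 65}{87702} = 76 \cdot \frac{1}{87702} = \frac{38}{43851}$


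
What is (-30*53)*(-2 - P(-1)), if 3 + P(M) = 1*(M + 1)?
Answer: -1590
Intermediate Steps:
P(M) = -2 + M (P(M) = -3 + 1*(M + 1) = -3 + 1*(1 + M) = -3 + (1 + M) = -2 + M)
(-30*53)*(-2 - P(-1)) = (-30*53)*(-2 - (-2 - 1)) = -1590*(-2 - 1*(-3)) = -1590*(-2 + 3) = -1590*1 = -1590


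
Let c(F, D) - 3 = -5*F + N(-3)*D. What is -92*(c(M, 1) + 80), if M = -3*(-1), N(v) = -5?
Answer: -5796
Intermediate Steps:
M = 3
c(F, D) = 3 - 5*D - 5*F (c(F, D) = 3 + (-5*F - 5*D) = 3 + (-5*D - 5*F) = 3 - 5*D - 5*F)
-92*(c(M, 1) + 80) = -92*((3 - 5*1 - 5*3) + 80) = -92*((3 - 5 - 15) + 80) = -92*(-17 + 80) = -92*63 = -5796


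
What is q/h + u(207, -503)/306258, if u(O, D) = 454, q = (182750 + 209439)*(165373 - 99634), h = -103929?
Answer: -187999481314556/757835421 ≈ -2.4807e+5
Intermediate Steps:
q = 25782112671 (q = 392189*65739 = 25782112671)
q/h + u(207, -503)/306258 = 25782112671/(-103929) + 454/306258 = 25782112671*(-1/103929) + 454*(1/306258) = -1227719651/4949 + 227/153129 = -187999481314556/757835421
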